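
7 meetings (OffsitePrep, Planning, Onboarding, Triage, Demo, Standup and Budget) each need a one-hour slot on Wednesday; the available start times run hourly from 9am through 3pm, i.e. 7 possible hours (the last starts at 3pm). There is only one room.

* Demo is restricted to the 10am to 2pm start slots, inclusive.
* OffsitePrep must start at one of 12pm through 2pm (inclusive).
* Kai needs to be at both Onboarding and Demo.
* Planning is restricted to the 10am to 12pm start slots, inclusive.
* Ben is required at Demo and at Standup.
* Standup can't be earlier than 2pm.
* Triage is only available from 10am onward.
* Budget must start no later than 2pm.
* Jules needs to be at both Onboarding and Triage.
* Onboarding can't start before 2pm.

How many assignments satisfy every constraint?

20

Splitting on OffsitePrep: it can be 12pm (8), 1pm (12). Listing each branch's schedules as (Planning, Onboarding, Triage, Demo, Standup, Budget):
OffsitePrep=12pm: (10am,2pm,11am,1pm,3pm,9am) (10am,2pm,1pm,11am,3pm,9am) (10am,3pm,11am,1pm,2pm,9am) (10am,3pm,1pm,11am,2pm,9am) (11am,2pm,10am,1pm,3pm,9am) (11am,2pm,1pm,10am,3pm,9am) (11am,3pm,10am,1pm,2pm,9am) (11am,3pm,1pm,10am,2pm,9am) — 8.
OffsitePrep=1pm: (10am,2pm,11am,12pm,3pm,9am) (10am,2pm,12pm,11am,3pm,9am) (10am,3pm,11am,12pm,2pm,9am) (10am,3pm,12pm,11am,2pm,9am) (11am,2pm,10am,12pm,3pm,9am) (11am,2pm,12pm,10am,3pm,9am) (11am,3pm,10am,12pm,2pm,9am) (11am,3pm,12pm,10am,2pm,9am) (12pm,2pm,10am,11am,3pm,9am) (12pm,2pm,11am,10am,3pm,9am) (12pm,3pm,10am,11am,2pm,9am) (12pm,3pm,11am,10am,2pm,9am) — 12.
Summing: 8 + 12 = 20.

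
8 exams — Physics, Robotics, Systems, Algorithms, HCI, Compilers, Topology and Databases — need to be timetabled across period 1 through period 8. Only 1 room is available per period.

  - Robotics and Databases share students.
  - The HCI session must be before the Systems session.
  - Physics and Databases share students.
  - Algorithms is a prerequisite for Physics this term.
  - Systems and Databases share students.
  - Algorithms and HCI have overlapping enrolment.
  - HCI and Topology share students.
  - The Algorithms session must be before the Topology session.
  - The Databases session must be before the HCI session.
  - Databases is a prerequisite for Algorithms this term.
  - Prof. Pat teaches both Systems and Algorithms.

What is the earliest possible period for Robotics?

Robotics at period 1 is achievable: Compilers in period 8; Systems in period 6; HCI in period 4; Topology in period 7; Physics in period 5; Algorithms in period 3; Robotics in period 1; Databases in period 2.

period 1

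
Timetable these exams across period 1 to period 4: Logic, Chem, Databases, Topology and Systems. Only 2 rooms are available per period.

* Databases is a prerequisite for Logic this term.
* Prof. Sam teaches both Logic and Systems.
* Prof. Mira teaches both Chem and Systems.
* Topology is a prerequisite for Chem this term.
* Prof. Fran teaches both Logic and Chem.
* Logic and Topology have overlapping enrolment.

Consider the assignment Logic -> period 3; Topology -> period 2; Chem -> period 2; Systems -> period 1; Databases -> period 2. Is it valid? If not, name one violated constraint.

Databases is a prerequisite for Logic this term — holds.
Prof. Mira teaches both Chem and Systems — holds.
Prof. Sam teaches both Logic and Systems — holds.
Prof. Fran teaches both Logic and Chem — holds.
Topology is a prerequisite for Chem this term — violated.
Only 2 rooms are available per period — violated.
Logic and Topology have overlapping enrolment — holds.

Invalid. Only 2 rooms are available per period.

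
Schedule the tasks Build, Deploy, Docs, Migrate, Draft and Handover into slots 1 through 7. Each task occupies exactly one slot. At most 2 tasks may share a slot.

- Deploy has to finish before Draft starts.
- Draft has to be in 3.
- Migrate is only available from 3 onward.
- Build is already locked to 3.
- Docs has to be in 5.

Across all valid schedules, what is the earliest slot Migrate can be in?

Migrate is available from 3.
Migrate at 4 is achievable: Deploy -> 1; Draft -> 3; Build -> 3; Handover -> 1; Docs -> 5; Migrate -> 4.
Nothing earlier works — the capacity limit rule out every slot before 4.

4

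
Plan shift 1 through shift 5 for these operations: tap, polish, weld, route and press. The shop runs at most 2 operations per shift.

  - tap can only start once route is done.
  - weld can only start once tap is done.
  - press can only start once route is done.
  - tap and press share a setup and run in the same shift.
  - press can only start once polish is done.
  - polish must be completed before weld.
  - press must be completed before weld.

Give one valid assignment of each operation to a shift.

tap=shift 2, weld=shift 3, route=shift 1, press=shift 2, polish=shift 1

Checking: tap(shift 2) before weld(shift 3); press(shift 2) before weld(shift 3); polish(shift 1) before weld(shift 3); route(shift 1) before press(shift 2); route(shift 1) before tap(shift 2); polish(shift 1) before press(shift 2); tap = press = shift 2; max 2 per shift (cap 2).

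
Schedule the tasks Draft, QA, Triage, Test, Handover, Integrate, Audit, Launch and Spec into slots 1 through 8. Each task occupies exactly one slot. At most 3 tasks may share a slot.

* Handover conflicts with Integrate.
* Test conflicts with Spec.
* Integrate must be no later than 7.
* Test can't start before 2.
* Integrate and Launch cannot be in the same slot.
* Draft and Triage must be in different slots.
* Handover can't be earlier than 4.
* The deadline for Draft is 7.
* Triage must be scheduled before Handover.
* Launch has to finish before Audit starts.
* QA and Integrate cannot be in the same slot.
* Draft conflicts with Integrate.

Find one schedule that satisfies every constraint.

Test -> 2; Spec -> 3; Launch -> 1; Audit -> 3; QA -> 1; Integrate -> 2; Handover -> 4; Draft -> 1; Triage -> 2

Checking: Launch(1) before Audit(3); Triage(2) before Handover(4); QA(1) != Integrate(2); Handover(4) != Integrate(2); Draft(1) != Integrate(2); Integrate(2) != Launch(1); Draft(1) != Triage(2); Test(2) != Spec(3); Draft=1 in [1,7]; Integrate=2 in [1,7]; Test=2 in [2,8]; Handover=4 in [4,8]; max 3 per slot (cap 3).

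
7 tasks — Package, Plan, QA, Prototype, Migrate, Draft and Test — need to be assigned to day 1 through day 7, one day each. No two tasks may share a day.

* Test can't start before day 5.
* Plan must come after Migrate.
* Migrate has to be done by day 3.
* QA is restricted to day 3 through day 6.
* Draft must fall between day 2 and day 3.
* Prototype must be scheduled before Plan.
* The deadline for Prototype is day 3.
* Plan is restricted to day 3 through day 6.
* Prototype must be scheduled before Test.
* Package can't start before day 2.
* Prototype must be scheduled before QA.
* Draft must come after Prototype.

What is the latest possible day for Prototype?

day 2

Prototype's own window allows nothing later than day 3; downstream work caps Prototype at day 2.
Prototype at day 2 is achievable: Package=day 7; Draft=day 3; Test=day 5; Prototype=day 2; Plan=day 4; QA=day 6; Migrate=day 1.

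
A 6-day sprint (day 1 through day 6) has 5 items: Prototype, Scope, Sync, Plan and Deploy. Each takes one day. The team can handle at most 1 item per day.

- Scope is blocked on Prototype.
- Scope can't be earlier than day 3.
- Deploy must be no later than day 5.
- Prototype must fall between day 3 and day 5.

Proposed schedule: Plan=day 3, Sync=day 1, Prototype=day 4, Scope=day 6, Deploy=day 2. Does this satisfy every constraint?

Yes, all constraints hold

The team can handle at most 1 item per day — holds.
Deploy must be no later than day 5 — holds.
Prototype must fall between day 3 and day 5 — holds.
Scope can't be earlier than day 3 — holds.
Scope is blocked on Prototype — holds.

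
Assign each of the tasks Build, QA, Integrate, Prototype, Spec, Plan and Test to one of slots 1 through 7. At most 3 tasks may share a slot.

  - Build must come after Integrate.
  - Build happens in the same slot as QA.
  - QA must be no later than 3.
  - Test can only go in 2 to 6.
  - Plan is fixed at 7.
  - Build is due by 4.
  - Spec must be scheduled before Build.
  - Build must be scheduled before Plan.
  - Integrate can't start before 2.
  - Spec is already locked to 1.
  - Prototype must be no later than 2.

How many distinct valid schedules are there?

10

Splitting on Prototype: it can be 1 (5), 2 (5). Listing each branch's schedules as (Build, QA, Integrate, Spec, Plan, Test):
Prototype=1: (3,3,2,1,7,2) (3,3,2,1,7,3) (3,3,2,1,7,4) (3,3,2,1,7,5) (3,3,2,1,7,6) — 5.
Prototype=2: (3,3,2,1,7,2) (3,3,2,1,7,3) (3,3,2,1,7,4) (3,3,2,1,7,5) (3,3,2,1,7,6) — 5.
Summing: 5 + 5 = 10.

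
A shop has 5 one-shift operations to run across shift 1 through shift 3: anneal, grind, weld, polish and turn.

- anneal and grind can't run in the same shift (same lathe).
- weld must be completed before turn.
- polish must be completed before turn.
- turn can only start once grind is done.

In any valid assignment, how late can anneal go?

anneal at shift 3 is achievable: turn -> shift 2; anneal -> shift 3; polish -> shift 1; weld -> shift 1; grind -> shift 1.

shift 3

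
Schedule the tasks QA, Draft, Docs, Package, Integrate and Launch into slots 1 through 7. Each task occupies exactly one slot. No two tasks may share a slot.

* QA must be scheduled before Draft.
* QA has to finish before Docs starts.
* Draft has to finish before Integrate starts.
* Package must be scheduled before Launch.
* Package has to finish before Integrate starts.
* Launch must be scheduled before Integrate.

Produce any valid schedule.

Package in 3, Integrate in 5, Docs in 6, QA in 1, Launch in 4, Draft in 2

Checking: QA(1) before Docs(6); Draft(2) before Integrate(5); Launch(4) before Integrate(5); Package(3) before Integrate(5); Package(3) before Launch(4); QA(1) before Draft(2); max 1 per slot (cap 1).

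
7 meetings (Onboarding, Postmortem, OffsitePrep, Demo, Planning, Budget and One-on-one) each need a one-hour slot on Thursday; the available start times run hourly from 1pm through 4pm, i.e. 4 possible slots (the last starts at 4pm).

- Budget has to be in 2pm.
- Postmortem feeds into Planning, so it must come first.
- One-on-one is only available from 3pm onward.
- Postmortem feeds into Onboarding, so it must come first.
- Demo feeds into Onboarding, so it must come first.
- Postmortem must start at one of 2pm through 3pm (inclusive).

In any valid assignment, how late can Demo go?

Downstream work caps Demo at 3pm.
Demo at 3pm is achievable: Planning=3pm, One-on-one=3pm, Postmortem=2pm, Demo=3pm, Onboarding=4pm, Budget=2pm, OffsitePrep=1pm.

3pm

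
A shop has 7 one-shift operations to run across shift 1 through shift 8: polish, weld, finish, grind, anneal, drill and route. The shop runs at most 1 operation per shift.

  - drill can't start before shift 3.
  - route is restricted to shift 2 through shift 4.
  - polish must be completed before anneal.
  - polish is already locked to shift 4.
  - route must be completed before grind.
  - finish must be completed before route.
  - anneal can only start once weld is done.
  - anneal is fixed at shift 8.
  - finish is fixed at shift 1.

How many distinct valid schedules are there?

Splitting on weld: it can be shift 2 (6), shift 3 (6), shift 5 (8), shift 6 (8), shift 7 (8). Listing each branch's schedules as (polish, finish, grind, anneal, drill, route) by shift number:
weld=shift 2: (4,1,5,8,6,3) (4,1,5,8,7,3) (4,1,6,8,5,3) (4,1,6,8,7,3) (4,1,7,8,5,3) (4,1,7,8,6,3) — 6.
weld=shift 3: (4,1,5,8,6,2) (4,1,5,8,7,2) (4,1,6,8,5,2) (4,1,6,8,7,2) (4,1,7,8,5,2) (4,1,7,8,6,2) — 6.
weld=shift 5: (4,1,3,8,6,2) (4,1,3,8,7,2) (4,1,6,8,3,2) (4,1,6,8,7,2) (4,1,6,8,7,3) (4,1,7,8,3,2) (4,1,7,8,6,2) (4,1,7,8,6,3) — 8.
weld=shift 6: (4,1,3,8,5,2) (4,1,3,8,7,2) (4,1,5,8,3,2) (4,1,5,8,7,2) (4,1,5,8,7,3) (4,1,7,8,3,2) (4,1,7,8,5,2) (4,1,7,8,5,3) — 8.
weld=shift 7: (4,1,3,8,5,2) (4,1,3,8,6,2) (4,1,5,8,3,2) (4,1,5,8,6,2) (4,1,5,8,6,3) (4,1,6,8,3,2) (4,1,6,8,5,2) (4,1,6,8,5,3) — 8.
Summing: 6 + 6 + 8 + 8 + 8 = 36.

36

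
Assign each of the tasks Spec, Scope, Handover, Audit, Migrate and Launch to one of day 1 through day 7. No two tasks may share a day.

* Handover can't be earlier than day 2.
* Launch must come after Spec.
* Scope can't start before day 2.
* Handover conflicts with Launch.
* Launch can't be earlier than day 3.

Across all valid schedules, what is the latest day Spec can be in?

Downstream work caps Spec at day 6.
Spec at day 6 is achievable: Audit -> day 1; Migrate -> day 4; Scope -> day 2; Launch -> day 7; Spec -> day 6; Handover -> day 3.

day 6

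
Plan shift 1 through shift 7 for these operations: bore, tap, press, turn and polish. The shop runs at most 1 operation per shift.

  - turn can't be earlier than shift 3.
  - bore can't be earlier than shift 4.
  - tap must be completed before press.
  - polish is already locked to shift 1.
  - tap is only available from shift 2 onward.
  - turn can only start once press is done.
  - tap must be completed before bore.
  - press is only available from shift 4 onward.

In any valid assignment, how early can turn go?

Turn is available from shift 3; precedence pushes turn to at least shift 5.
turn at shift 5 is achievable: tap in shift 2, press in shift 4, turn in shift 5, bore in shift 6, polish in shift 1.

shift 5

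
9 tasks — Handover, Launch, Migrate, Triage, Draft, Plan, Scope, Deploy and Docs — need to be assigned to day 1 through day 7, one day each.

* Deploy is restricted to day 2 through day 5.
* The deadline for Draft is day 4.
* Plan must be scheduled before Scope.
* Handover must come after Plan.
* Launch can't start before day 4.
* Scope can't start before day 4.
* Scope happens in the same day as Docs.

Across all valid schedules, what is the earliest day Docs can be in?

day 4

Docs must be in the same day as Scope, which can't be before day 4, so Docs is at least day 4.
Docs at day 4 is achievable: Migrate in day 1; Scope in day 4; Triage in day 1; Draft in day 1; Docs in day 4; Handover in day 2; Deploy in day 2; Launch in day 4; Plan in day 1.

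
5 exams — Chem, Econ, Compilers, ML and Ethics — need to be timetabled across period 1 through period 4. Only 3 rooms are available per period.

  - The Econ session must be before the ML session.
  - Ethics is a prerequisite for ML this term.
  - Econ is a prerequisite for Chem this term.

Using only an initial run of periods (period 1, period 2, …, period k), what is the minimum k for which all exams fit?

2

The precedence chain requires at least 2 distinct periods.
With at most 3 per period and 5 exams, at least 2 periods are needed.
2 works (last occupied period: period 2): for example Compilers -> period 1, Chem -> period 2, Econ -> period 1, ML -> period 2, Ethics -> period 1.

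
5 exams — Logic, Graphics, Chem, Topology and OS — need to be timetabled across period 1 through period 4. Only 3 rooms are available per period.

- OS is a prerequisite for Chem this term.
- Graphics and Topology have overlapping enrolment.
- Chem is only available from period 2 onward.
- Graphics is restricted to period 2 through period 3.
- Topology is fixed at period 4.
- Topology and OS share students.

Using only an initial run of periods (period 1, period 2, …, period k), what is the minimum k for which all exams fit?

The precedence chain requires at least 2 distinct periods.
With at most 3 per period and 5 exams, at least 2 periods are needed.
Topology can't be placed before period 4, so the schedule must run through at least period 4.
4 works (last occupied period: period 4): for example Chem -> period 2; OS -> period 1; Topology -> period 4; Logic -> period 1; Graphics -> period 2.

4 periods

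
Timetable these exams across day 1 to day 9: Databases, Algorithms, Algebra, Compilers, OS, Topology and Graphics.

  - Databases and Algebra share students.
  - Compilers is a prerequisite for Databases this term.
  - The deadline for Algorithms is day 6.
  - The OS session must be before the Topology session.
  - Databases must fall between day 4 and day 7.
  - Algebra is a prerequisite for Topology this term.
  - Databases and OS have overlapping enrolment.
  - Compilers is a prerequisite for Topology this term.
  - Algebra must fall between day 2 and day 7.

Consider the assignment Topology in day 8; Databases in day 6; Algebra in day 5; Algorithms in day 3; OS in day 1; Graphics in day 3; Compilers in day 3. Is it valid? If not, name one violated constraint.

Algebra is a prerequisite for Topology this term — holds.
Databases and OS have overlapping enrolment — holds.
Databases and Algebra share students — holds.
The deadline for Algorithms is day 6 — holds.
Compilers is a prerequisite for Topology this term — holds.
Algebra must fall between day 2 and day 7 — holds.
Compilers is a prerequisite for Databases this term — holds.
The OS session must be before the Topology session — holds.
Databases must fall between day 4 and day 7 — holds.

Yes, all constraints hold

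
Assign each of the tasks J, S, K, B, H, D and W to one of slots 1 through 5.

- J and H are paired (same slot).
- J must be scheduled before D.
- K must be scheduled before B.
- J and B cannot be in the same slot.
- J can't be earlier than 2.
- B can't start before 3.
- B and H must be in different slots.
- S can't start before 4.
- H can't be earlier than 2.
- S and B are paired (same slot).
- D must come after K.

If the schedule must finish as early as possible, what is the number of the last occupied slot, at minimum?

The precedence chain requires at least 2 distinct slots.
S can't be placed before 4, so the schedule must run through at least slot 4.
4 works (last occupied slot: 4): for example B in 4; K in 1; J in 2; S in 4; H in 2; W in 1; D in 3.

4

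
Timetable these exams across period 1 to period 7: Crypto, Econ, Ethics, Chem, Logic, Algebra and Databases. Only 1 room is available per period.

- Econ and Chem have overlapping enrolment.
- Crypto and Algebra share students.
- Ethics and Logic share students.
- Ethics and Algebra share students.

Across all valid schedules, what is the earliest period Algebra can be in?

Algebra at period 1 is achievable: Crypto -> period 2, Chem -> period 5, Databases -> period 7, Ethics -> period 4, Logic -> period 6, Algebra -> period 1, Econ -> period 3.

period 1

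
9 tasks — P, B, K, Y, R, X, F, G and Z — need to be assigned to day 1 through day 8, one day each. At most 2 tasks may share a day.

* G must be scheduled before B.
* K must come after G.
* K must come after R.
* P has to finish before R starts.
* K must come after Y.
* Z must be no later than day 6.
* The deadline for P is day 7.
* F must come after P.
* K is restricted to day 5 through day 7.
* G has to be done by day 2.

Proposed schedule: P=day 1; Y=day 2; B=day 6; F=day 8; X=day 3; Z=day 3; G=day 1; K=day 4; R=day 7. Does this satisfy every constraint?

Invalid. K must come after R.

K is restricted to day 5 through day 7 — violated.
G must be scheduled before B — holds.
Z must be no later than day 6 — holds.
G has to be done by day 2 — holds.
K must come after R — violated.
K must come after Y — holds.
K must come after G — holds.
F must come after P — holds.
The deadline for P is day 7 — holds.
At most 2 tasks may share a day — holds.
P has to finish before R starts — holds.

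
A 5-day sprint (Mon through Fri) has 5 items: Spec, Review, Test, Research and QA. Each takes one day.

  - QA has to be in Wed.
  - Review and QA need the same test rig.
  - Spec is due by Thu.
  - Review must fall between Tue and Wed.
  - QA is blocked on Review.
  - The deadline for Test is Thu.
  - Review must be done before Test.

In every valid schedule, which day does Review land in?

Tue

Review's window is Tue–Wed.
QA is fixed at Wed, and Review can't share a day with QA.
So Review must be Tue.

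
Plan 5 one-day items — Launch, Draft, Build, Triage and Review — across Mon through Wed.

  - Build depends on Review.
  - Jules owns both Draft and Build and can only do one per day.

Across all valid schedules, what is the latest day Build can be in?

Precedence pushes Build to at least Tue.
Build at Wed is achievable: Build in Wed; Launch in Mon; Triage in Mon; Draft in Mon; Review in Mon.

Wed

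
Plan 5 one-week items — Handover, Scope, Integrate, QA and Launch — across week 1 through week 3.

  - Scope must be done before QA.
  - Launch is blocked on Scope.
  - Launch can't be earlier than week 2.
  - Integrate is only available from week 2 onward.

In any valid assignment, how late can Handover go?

Handover at week 3 is achievable: QA -> week 2, Integrate -> week 2, Launch -> week 2, Handover -> week 3, Scope -> week 1.

week 3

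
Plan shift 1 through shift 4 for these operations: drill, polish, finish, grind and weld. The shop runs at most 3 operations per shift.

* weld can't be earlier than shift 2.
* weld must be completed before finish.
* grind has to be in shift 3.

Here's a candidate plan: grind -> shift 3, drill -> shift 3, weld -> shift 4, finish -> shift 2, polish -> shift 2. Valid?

grind has to be in shift 3 — holds.
weld can't be earlier than shift 2 — holds.
The shop runs at most 3 operations per shift — holds.
weld must be completed before finish — violated.

No — it violates: weld must be completed before finish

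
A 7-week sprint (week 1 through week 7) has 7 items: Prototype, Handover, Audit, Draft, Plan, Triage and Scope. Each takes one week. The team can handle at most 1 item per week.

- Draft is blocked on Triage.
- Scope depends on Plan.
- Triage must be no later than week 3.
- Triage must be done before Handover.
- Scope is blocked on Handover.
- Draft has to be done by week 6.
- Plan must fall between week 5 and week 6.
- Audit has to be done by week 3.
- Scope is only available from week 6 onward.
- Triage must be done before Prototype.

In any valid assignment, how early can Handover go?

week 2

Precedence pushes Handover to at least week 2; downstream work caps Handover at week 6.
Handover at week 2 is achievable: Plan -> week 5; Draft -> week 4; Audit -> week 3; Scope -> week 6; Handover -> week 2; Triage -> week 1; Prototype -> week 7.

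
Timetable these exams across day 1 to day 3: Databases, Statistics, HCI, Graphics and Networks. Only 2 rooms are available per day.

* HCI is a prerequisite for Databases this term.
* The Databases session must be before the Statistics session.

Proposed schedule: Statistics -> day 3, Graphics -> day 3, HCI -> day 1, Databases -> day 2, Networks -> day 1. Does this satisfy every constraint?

Only 2 rooms are available per day — holds.
HCI is a prerequisite for Databases this term — holds.
The Databases session must be before the Statistics session — holds.

Yes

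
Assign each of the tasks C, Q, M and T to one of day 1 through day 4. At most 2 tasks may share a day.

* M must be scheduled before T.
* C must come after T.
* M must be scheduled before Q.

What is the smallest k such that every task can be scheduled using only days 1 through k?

The precedence chain requires at least 3 distinct days.
With at most 2 per day and 4 tasks, at least 2 days are needed.
3 works (last occupied day: day 3): for example C -> day 3; Q -> day 2; T -> day 2; M -> day 1.

3 days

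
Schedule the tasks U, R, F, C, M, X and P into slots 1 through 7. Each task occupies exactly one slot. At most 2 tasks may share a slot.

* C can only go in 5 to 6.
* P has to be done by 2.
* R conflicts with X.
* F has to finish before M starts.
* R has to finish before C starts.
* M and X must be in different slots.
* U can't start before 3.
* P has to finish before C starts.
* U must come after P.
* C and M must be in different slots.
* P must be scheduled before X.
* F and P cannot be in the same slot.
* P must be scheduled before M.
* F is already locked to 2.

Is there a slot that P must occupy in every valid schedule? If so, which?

P's window is 1–2.
F is fixed at 2, and P can't share a slot with F.
So P must be 1.

1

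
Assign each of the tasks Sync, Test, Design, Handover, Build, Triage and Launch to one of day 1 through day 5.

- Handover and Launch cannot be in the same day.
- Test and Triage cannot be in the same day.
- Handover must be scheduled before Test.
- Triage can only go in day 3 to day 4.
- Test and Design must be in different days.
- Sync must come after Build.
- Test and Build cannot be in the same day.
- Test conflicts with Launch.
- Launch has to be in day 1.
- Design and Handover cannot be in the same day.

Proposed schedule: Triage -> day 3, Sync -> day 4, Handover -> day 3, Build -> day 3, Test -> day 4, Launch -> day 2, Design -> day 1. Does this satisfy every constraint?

Test and Triage cannot be in the same day — holds.
Triage can only go in day 3 to day 4 — holds.
Handover must be scheduled before Test — holds.
Test conflicts with Launch — holds.
Sync must come after Build — holds.
Handover and Launch cannot be in the same day — holds.
Design and Handover cannot be in the same day — holds.
Test and Design must be in different days — holds.
Test and Build cannot be in the same day — holds.
Launch has to be in day 1 — violated.

No — it violates: Launch has to be in day 1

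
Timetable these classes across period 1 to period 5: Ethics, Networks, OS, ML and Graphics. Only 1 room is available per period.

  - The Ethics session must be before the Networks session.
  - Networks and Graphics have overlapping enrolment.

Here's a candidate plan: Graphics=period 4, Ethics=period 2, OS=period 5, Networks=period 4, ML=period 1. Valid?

No — it violates: Networks and Graphics have overlapping enrolment

Only 1 room is available per period — violated.
The Ethics session must be before the Networks session — holds.
Networks and Graphics have overlapping enrolment — violated.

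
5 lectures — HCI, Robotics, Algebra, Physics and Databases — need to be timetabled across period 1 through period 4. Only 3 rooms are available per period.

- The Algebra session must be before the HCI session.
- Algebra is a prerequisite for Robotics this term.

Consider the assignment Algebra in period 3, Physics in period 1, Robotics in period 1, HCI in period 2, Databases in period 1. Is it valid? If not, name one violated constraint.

The Algebra session must be before the HCI session — violated.
Only 3 rooms are available per period — holds.
Algebra is a prerequisite for Robotics this term — violated.

No. Algebra is a prerequisite for Robotics this term is not satisfied.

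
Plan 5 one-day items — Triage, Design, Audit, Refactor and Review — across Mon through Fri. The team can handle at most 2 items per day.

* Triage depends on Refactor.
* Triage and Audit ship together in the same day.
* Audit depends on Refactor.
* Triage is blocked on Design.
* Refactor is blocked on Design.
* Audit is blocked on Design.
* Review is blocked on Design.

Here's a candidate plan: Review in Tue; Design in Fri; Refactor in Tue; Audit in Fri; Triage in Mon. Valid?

Invalid. Triage is blocked on Design.

Refactor is blocked on Design — violated.
The team can handle at most 2 items per day — holds.
Triage depends on Refactor — violated.
Audit is blocked on Design — violated.
Triage is blocked on Design — violated.
Review is blocked on Design — violated.
Triage and Audit ship together in the same day — violated.
Audit depends on Refactor — holds.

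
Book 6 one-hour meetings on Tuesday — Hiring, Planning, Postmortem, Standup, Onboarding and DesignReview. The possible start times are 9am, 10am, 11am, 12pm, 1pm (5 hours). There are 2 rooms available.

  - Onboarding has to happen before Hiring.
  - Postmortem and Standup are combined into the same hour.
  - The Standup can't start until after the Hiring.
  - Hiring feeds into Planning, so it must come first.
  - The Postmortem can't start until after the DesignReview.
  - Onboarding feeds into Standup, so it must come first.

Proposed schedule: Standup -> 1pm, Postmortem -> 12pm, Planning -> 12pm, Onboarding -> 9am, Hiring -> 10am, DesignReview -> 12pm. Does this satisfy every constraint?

No. There are 2 rooms available is not satisfied.

Hiring feeds into Planning, so it must come first — holds.
Onboarding feeds into Standup, so it must come first — holds.
The Standup can't start until after the Hiring — holds.
There are 2 rooms available — violated.
The Postmortem can't start until after the DesignReview — violated.
Onboarding has to happen before Hiring — holds.
Postmortem and Standup are combined into the same hour — violated.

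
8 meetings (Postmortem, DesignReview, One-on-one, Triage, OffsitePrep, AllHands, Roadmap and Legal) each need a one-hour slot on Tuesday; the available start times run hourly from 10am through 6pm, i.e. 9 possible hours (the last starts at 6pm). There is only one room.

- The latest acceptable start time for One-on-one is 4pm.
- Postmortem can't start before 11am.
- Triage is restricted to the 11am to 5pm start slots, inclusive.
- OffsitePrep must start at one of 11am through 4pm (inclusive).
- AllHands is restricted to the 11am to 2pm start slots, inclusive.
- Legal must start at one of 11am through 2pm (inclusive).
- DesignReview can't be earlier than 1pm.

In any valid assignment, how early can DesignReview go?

DesignReview is available from 1pm.
DesignReview at 1pm is achievable: DesignReview in 1pm, Roadmap in 5pm, Postmortem in 4pm, One-on-one in 10am, OffsitePrep in 2pm, Triage in 3pm, Legal in 12pm, AllHands in 11am.

1pm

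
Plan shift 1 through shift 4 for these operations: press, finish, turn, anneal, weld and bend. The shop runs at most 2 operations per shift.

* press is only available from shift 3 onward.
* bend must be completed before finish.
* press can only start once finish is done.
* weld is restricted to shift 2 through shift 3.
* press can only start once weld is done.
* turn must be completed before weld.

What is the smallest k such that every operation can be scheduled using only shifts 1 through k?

3 shifts

The precedence chain requires at least 3 distinct shifts.
With at most 2 per shift and 6 operations, at least 3 shifts are needed.
3 works (last occupied shift: shift 3): for example press in shift 3; anneal in shift 3; bend in shift 1; weld in shift 2; finish in shift 2; turn in shift 1.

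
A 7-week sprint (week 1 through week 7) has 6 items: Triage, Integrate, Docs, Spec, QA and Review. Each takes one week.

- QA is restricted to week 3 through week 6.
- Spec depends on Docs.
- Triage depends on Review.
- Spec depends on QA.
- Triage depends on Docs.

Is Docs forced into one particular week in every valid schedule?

Docs can be week 1 (e.g. Triage in week 2, Integrate in week 1, Docs in week 1, Review in week 1, QA in week 3, Spec in week 4) or week 2 (e.g. QA in week 3, Docs in week 2, Spec in week 4, Triage in week 3, Integrate in week 1, Review in week 1).

No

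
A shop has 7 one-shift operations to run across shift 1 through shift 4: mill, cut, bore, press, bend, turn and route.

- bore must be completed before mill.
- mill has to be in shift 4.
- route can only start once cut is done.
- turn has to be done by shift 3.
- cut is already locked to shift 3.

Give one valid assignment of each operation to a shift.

route=shift 4; bore=shift 1; turn=shift 1; bend=shift 1; cut=shift 3; mill=shift 4; press=shift 1

Checking: bore(shift 1) before mill(shift 4); cut(shift 3) before route(shift 4); mill=shift 4 in [shift 4,shift 4]; turn=shift 1 in [shift 1,shift 3]; cut=shift 3 in [shift 3,shift 3].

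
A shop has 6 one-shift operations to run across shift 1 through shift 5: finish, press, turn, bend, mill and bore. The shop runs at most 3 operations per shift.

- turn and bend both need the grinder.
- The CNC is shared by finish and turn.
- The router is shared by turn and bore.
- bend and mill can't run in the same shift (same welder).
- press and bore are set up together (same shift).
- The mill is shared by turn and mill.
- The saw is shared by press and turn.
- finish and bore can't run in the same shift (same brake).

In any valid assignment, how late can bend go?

bend at shift 5 is achievable: mill=shift 1; turn=shift 3; press=shift 2; bend=shift 5; bore=shift 2; finish=shift 1.

shift 5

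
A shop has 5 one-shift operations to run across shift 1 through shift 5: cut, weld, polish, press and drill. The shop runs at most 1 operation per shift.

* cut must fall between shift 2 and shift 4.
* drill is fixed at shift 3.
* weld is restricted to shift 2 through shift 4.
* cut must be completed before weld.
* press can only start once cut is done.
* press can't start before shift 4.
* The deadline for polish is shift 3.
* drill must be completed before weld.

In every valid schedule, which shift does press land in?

shift 5

Press is available from shift 4.
So press is pinned to shift 5.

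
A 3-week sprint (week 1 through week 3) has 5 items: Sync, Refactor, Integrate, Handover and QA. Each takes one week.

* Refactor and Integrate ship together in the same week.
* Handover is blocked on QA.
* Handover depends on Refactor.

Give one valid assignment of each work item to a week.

Refactor in week 1; QA in week 1; Integrate in week 1; Sync in week 1; Handover in week 2

Checking: Refactor(week 1) before Handover(week 2); QA(week 1) before Handover(week 2); Refactor = Integrate = week 1.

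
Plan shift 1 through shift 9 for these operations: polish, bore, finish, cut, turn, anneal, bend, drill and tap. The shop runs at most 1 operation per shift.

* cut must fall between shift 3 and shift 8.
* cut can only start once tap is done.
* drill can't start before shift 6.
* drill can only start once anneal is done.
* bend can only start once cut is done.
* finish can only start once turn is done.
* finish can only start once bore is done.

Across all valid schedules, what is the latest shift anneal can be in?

shift 8

Downstream work caps anneal at shift 8.
anneal at shift 8 is achievable: finish in shift 5, tap in shift 2, drill in shift 9, turn in shift 4, bend in shift 6, bore in shift 1, anneal in shift 8, polish in shift 7, cut in shift 3.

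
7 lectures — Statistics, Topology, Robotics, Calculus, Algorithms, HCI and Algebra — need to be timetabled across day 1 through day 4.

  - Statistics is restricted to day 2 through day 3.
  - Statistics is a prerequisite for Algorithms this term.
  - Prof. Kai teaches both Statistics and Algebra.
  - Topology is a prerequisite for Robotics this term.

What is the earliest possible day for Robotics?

day 2

Precedence pushes Robotics to at least day 2.
Robotics at day 2 is achievable: Topology -> day 1; Statistics -> day 2; Algebra -> day 1; Robotics -> day 2; Calculus -> day 1; HCI -> day 1; Algorithms -> day 3.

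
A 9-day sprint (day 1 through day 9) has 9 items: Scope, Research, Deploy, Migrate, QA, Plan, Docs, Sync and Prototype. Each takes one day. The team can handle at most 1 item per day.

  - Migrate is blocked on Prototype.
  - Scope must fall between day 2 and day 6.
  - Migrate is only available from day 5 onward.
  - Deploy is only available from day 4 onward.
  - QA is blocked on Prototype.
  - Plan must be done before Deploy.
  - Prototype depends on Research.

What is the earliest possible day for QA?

Precedence pushes QA to at least day 3.
QA at day 3 is achievable: Sync in day 9; QA in day 3; Migrate in day 5; Scope in day 4; Prototype in day 2; Deploy in day 7; Plan in day 6; Research in day 1; Docs in day 8.

day 3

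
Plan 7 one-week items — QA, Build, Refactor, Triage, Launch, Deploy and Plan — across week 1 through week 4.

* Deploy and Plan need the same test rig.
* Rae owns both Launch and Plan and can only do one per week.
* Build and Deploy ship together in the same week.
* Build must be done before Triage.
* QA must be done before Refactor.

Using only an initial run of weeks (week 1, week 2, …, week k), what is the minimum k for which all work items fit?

2 weeks

The precedence chain requires at least 2 distinct weeks.
2 works (last occupied week: week 2): for example Refactor in week 2; Deploy in week 1; QA in week 1; Build in week 1; Launch in week 1; Plan in week 2; Triage in week 2.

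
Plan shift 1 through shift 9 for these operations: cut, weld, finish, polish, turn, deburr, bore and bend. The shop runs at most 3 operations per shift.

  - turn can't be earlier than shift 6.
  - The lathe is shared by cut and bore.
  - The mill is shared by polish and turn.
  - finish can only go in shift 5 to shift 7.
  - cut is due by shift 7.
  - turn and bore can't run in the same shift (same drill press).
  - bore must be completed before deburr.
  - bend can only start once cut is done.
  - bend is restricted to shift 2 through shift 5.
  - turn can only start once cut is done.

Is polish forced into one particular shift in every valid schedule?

No

polish can be shift 1 (e.g. bend=shift 2, turn=shift 6, weld=shift 1, bore=shift 2, deburr=shift 3, finish=shift 5, cut=shift 1, polish=shift 1) or shift 2 (e.g. turn in shift 6, weld in shift 1, bore in shift 2, deburr in shift 3, cut in shift 1, bend in shift 2, polish in shift 2, finish in shift 5).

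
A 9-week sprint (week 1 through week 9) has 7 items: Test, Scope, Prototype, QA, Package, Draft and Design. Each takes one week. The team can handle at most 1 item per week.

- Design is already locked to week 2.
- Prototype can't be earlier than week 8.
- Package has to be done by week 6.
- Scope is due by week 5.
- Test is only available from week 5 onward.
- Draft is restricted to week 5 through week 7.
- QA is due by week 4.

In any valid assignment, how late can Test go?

Test is available from week 5.
Test at week 9 is achievable: Draft in week 5; Test in week 9; Design in week 2; Scope in week 3; QA in week 1; Prototype in week 8; Package in week 4.

week 9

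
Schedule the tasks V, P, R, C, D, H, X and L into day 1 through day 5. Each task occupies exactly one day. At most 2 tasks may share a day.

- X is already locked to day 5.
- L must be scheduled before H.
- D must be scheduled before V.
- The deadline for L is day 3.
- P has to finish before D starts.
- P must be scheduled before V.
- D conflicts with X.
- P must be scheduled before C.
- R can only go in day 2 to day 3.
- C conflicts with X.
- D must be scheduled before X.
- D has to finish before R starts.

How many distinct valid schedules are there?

35

Splitting on V: it can be day 3 (7), day 4 (16), day 5 (12). Listing each branch's schedules as (P, R, C, D, H, X, L) by day number:
V=day 3: (1,3,2,2,4,5,1) (1,3,2,2,5,5,1) (1,3,4,2,2,5,1) (1,3,4,2,4,5,1) (1,3,4,2,4,5,2) (1,3,4,2,5,5,1) (1,3,4,2,5,5,2) — 7.
V=day 4: (1,3,2,2,3,5,1) (1,3,2,2,4,5,1) (1,3,2,2,4,5,3) (1,3,2,2,5,5,1) (1,3,2,2,5,5,3) (1,3,3,2,2,5,1) (1,3,3,2,4,5,1) (1,3,3,2,4,5,2) (1,3,3,2,5,5,1) (1,3,3,2,5,5,2) (1,3,4,2,2,5,1) (1,3,4,2,3,5,1) (1,3,4,2,3,5,2) (1,3,4,2,5,5,1) (1,3,4,2,5,5,2) (1,3,4,2,5,5,3) — 16.
V=day 5: (1,3,2,2,3,5,1) (1,3,2,2,4,5,1) (1,3,2,2,4,5,3) (1,3,3,2,2,5,1) (1,3,3,2,4,5,1) (1,3,3,2,4,5,2) (1,3,4,2,2,5,1) (1,3,4,2,3,5,1) (1,3,4,2,3,5,2) (1,3,4,2,4,5,1) (1,3,4,2,4,5,2) (1,3,4,2,4,5,3) — 12.
Summing: 7 + 16 + 12 = 35.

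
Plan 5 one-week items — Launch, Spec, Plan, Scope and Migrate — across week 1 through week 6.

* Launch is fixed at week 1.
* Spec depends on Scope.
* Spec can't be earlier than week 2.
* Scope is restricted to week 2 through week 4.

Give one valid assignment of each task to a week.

Launch -> week 1, Plan -> week 1, Scope -> week 2, Spec -> week 3, Migrate -> week 1

Checking: Scope(week 2) before Spec(week 3); Launch=week 1 in [week 1,week 1]; Scope=week 2 in [week 2,week 4]; Spec=week 3 in [week 2,week 6].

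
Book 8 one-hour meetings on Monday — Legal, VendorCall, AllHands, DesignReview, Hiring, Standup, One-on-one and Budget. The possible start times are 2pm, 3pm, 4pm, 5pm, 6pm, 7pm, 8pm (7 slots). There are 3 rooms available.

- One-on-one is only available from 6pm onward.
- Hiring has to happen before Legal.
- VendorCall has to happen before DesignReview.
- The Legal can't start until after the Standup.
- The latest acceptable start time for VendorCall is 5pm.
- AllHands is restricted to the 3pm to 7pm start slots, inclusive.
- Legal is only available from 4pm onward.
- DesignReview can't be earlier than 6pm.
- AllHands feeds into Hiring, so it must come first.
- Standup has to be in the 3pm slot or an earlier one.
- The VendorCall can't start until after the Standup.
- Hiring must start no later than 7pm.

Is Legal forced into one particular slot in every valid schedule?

No

Legal can be 5pm (e.g. Hiring in 4pm, One-on-one in 6pm, Budget in 2pm, VendorCall in 3pm, AllHands in 3pm, Legal in 5pm, Standup in 2pm, DesignReview in 6pm) or 6pm (e.g. Hiring=4pm; Standup=2pm; Budget=2pm; VendorCall=3pm; AllHands=3pm; One-on-one=6pm; DesignReview=6pm; Legal=6pm).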